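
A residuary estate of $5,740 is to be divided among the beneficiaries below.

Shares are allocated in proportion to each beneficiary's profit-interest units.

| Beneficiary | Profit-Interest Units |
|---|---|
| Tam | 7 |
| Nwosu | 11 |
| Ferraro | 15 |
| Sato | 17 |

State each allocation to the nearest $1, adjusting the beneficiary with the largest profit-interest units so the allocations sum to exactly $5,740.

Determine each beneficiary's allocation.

Total profit-interest units = 50.
Proportional shares: Tam 7/50 × $5,740 = 803.60; Nwosu 11/50 × $5,740 = 1,262.80; Ferraro 15/50 × $5,740 = 1,722.00; Sato 17/50 × $5,740 = 1,951.60.
After rounding ($1): Tam $804; Nwosu $1,263; Ferraro $1,722; Sato $1,952. Sum = $5,741.
Difference $5,740 − $5,741 = −$1 applied to largest profit-interest units (Sato): Sato becomes $1,951.

Tam: $804 | Nwosu: $1,263 | Ferraro: $1,722 | Sato: $1,951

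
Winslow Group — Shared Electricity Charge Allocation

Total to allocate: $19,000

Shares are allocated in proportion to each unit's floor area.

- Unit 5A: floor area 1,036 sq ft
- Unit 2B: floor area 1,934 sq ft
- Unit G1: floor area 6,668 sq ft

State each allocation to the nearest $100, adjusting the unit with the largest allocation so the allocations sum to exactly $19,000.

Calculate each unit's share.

Floor area total: 9,638.
Unrounded shares: Unit 5A 1,036/9,638 × $19,000 = 2,042.33; Unit 2B 1,934/9,638 × $19,000 = 3,812.62; Unit G1 6,668/9,638 × $19,000 = 13,145.05.
After rounding ($100): Unit 5A $2,000; Unit 2B $3,800; Unit G1 $13,100. Sum = $18,900.
Difference $19,000 − $18,900 = +$100 applied to largest allocation (Unit G1): Unit G1 becomes $13,200.

Unit 5A: $2,000 · Unit 2B: $3,800 · Unit G1: $13,200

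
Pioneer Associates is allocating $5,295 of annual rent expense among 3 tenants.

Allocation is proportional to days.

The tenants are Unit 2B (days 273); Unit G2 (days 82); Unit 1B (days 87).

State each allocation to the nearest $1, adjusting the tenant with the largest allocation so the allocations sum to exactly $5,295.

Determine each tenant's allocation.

Sum of days: 442.
Proportional shares: Unit 2B 273/442 × $5,295 = 3,270.44; Unit G2 82/442 × $5,295 = 982.33; Unit 1B 87/442 × $5,295 = 1,042.23.
After rounding ($1): Unit 2B $3,270; Unit G2 $982; Unit 1B $1,042. Sum = $5,294.
Difference $5,295 − $5,294 = +$1 applied to largest allocation (Unit 2B): Unit 2B becomes $3,271.

Unit 2B: $3,271; Unit G2: $982; Unit 1B: $1,042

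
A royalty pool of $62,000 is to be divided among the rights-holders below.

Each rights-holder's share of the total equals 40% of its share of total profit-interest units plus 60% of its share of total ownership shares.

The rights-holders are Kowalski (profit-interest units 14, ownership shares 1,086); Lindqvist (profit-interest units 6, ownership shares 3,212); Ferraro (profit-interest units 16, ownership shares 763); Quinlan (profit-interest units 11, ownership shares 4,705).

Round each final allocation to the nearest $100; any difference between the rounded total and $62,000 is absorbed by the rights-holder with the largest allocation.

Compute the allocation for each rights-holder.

Kowalski: $11,500 | Lindqvist: $15,400 | Ferraro: $11,300 | Quinlan: $23,800

Profit-interest units total 47; ownership shares total 9,766.
Composite weights (40% profit-interest units + 60% ownership shares): Kowalski 0.1859; Lindqvist 0.2484; Ferraro 0.1830; Quinlan 0.3827.
Unrounded shares: Kowalski 11,523.95; Lindqvist 15,400.89; Ferraro 11,348.92; Quinlan 23,726.23.
After rounding ($100): Kowalski $11,500; Lindqvist $15,400; Ferraro $11,300; Quinlan $23,700. Sum = $61,900.
Difference $62,000 − $61,900 = +$100 applied to largest allocation (Quinlan): Quinlan becomes $23,800.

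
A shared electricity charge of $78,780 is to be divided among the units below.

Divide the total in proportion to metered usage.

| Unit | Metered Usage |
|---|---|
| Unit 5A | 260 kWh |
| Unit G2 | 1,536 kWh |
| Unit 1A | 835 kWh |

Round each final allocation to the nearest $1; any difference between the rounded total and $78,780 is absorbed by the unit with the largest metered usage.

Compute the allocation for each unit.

Unit 5A: $7,785 · Unit G2: $45,993 · Unit 1A: $25,002

Metered usage total: 260 + 1,536 + 835 = 2,631.
Pro-rata amounts: Unit 5A 7,785.18; Unit G2 45,992.43; Unit 1A 25,002.39.
At nearest $1: Unit 5A $7,785; Unit G2 $45,992; Unit 1A $25,002. Sum = $78,779.
Difference $78,780 − $78,779 = +$1 applied to largest metered usage (Unit G2): Unit G2 becomes $45,993.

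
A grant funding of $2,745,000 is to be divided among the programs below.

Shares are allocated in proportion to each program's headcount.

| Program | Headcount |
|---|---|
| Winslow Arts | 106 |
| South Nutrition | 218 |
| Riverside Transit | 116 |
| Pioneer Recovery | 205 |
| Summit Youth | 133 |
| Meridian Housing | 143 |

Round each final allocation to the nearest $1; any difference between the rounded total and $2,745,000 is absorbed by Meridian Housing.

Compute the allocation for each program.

Sum of headcount: 921.
Proportional shares: Winslow Arts 106/921 × $2,745,000 = 315,928.34; South Nutrition 218/921 × $2,745,000 = 649,739.41; Riverside Transit 116/921 × $2,745,000 = 345,732.90; Pioneer Recovery 205/921 × $2,745,000 = 610,993.49; Summit Youth 133/921 × $2,745,000 = 396,400.65; Meridian Housing 143/921 × $2,745,000 = 426,205.21.
Rounded to nearest $1: Winslow Arts $315,928; South Nutrition $649,739; Riverside Transit $345,733; Pioneer Recovery $610,993; Summit Youth $396,401; Meridian Housing $426,205. Sum = $2,744,999.
Difference $2,745,000 − $2,744,999 = +$1 applied to Meridian Housing: Meridian Housing becomes $426,206.

Winslow Arts: $315,928 · South Nutrition: $649,739 · Riverside Transit: $345,733 · Pioneer Recovery: $610,993 · Summit Youth: $396,401 · Meridian Housing: $426,206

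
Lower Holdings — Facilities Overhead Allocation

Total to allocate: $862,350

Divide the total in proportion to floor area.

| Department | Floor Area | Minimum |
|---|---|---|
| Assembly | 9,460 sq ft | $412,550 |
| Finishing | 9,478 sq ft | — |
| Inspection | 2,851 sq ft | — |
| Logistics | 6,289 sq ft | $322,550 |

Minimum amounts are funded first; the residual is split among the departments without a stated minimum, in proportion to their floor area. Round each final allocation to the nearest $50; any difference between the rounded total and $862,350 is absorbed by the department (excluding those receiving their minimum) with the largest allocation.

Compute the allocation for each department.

Fund the minimums — Assembly $412,550; Logistics $322,550. Balance $127,250.
Balance split over remaining floor area 12,329: Finishing 97,824.28 → $97,800; Inspection 29,425.72 → $29,450.

Assembly: $412,550 | Finishing: $97,800 | Inspection: $29,450 | Logistics: $322,550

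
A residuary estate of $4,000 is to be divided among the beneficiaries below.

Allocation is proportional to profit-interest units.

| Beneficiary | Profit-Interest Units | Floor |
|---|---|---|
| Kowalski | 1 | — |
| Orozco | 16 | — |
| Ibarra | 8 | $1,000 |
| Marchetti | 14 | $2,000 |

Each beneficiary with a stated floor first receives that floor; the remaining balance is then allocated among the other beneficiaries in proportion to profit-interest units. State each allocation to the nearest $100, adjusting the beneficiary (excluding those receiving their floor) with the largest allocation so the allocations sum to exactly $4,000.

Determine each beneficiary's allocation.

Fund the minimums — Ibarra $1,000; Marchetti $2,000. Residual $1,000.
Residual split over remaining profit-interest units 17: Kowalski 58.82 → $100; Orozco 941.18 → $900.

Kowalski: $100 · Orozco: $900 · Ibarra: $1,000 · Marchetti: $2,000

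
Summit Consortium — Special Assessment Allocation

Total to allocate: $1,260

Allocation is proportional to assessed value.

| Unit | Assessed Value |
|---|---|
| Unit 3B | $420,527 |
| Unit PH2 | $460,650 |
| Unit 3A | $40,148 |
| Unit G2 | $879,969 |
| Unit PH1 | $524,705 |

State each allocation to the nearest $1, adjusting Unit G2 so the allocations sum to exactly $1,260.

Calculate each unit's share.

Total assessed value = 2,325,999.
Pro-rata amounts: Unit 3B 420,527/2,325,999 × $1,260 = 227.80; Unit PH2 460,650/2,325,999 × $1,260 = 249.54; Unit 3A 40,148/2,325,999 × $1,260 = 21.75; Unit G2 879,969/2,325,999 × $1,260 = 476.68; Unit PH1 524,705/2,325,999 × $1,260 = 284.23.
After rounding ($1): Unit 3B $228; Unit PH2 $250; Unit 3A $22; Unit G2 $477; Unit PH1 $284. Sum = $1,261.
Difference $1,260 − $1,261 = −$1 applied to Unit G2: Unit G2 becomes $476.

Unit 3B: $228 · Unit PH2: $250 · Unit 3A: $22 · Unit G2: $476 · Unit PH1: $284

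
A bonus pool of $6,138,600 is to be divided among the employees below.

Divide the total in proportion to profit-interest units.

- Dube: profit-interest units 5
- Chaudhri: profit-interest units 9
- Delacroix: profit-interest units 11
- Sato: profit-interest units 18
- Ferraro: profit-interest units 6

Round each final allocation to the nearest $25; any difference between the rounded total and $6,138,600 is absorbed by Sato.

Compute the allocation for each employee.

Profit-interest units total: 49.
Unrounded shares: Dube 5/49 × $6,138,600 = 626,387.76; Chaudhri 9/49 × $6,138,600 = 1,127,497.96; Delacroix 11/49 × $6,138,600 = 1,378,053.06; Sato 18/49 × $6,138,600 = 2,254,995.92; Ferraro 6/49 × $6,138,600 = 751,665.31.
At nearest $25: Dube $626,400; Chaudhri $1,127,500; Delacroix $1,378,050; Sato $2,255,000; Ferraro $751,675. Sum = $6,138,625.
Difference $6,138,600 − $6,138,625 = −$25 applied to Sato: Sato becomes $2,254,975.

Dube: $626,400; Chaudhri: $1,127,500; Delacroix: $1,378,050; Sato: $2,254,975; Ferraro: $751,675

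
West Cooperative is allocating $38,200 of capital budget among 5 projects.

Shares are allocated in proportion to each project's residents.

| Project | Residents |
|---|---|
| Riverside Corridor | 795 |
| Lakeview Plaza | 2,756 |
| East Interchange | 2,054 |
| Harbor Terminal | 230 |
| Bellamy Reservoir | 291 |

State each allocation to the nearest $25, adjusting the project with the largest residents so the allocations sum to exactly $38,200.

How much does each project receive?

Riverside Corridor: $4,950 | Lakeview Plaza: $17,200 | East Interchange: $12,800 | Harbor Terminal: $1,425 | Bellamy Reservoir: $1,825

Residents total: 6,126.
Raw shares: Riverside Corridor 795/6,126 × $38,200 = 4,957.39; Lakeview Plaza 2,756/6,126 × $38,200 = 17,185.63; East Interchange 2,054/6,126 × $38,200 = 12,808.16; Harbor Terminal 230/6,126 × $38,200 = 1,434.21; Bellamy Reservoir 291/6,126 × $38,200 = 1,814.59.
Rounded to nearest $25: Riverside Corridor $4,950; Lakeview Plaza $17,175; East Interchange $12,800; Harbor Terminal $1,425; Bellamy Reservoir $1,825. Sum = $38,175.
Difference $38,200 − $38,175 = +$25 applied to largest residents (Lakeview Plaza): Lakeview Plaza becomes $17,200.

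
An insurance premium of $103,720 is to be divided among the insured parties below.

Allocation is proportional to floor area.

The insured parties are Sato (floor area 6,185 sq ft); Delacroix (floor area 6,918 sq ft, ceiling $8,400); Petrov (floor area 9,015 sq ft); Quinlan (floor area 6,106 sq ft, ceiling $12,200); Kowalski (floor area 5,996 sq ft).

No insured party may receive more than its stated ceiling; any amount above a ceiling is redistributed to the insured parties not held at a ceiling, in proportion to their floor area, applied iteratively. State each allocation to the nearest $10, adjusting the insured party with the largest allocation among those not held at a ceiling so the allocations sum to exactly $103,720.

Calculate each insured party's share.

Sato: $24,250 | Delacroix: $8,400 | Petrov: $35,360 | Quinlan: $12,200 | Kowalski: $23,510

Total floor area = 34,220.
Unconstrained shares: Sato 18,746.59; Delacroix 20,968.29; Petrov 27,324.25; Quinlan 18,507.14; Kowalski 18,173.73.
Held at cap: Delacroix ($8,400), Quinlan ($12,200); remaining pool $83,120 reallocated over remaining floor area 21,196.
Shares after redistribution: Sato 24,254.44 → $24,250; Petrov 35,352.27 → $35,350; Kowalski 23,513.28 → $23,510.
Rounding difference +$10 applied to Petrov → $35,360.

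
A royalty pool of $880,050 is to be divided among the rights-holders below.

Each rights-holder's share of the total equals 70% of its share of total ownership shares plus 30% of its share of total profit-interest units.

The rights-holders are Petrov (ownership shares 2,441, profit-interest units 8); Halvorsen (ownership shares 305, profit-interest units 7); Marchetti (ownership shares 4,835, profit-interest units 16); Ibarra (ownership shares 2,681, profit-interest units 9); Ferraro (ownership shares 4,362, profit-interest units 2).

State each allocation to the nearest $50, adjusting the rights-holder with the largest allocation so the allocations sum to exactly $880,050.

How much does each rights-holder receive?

Petrov: $153,100; Halvorsen: $56,850; Marchetti: $304,300; Ibarra: $169,500; Ferraro: $196,300

Totals — ownership shares 14,624, profit-interest units 42.
Combined weights (70% ownership shares + 30% profit-interest units): Petrov 0.1740; Halvorsen 0.0646; Marchetti 0.3457; Ibarra 0.1926; Ferraro 0.2231.
Proportional shares: Petrov 153,115.53; Halvorsen 56,850.60; Marchetti 304,251.19; Ibarra 169,511.58; Ferraro 196,321.09.
At nearest $50: Petrov $153,100; Halvorsen $56,850; Marchetti $304,250; Ibarra $169,500; Ferraro $196,300. Sum = $880,000.
Difference $880,050 − $880,000 = +$50 applied to largest allocation (Marchetti): Marchetti becomes $304,300.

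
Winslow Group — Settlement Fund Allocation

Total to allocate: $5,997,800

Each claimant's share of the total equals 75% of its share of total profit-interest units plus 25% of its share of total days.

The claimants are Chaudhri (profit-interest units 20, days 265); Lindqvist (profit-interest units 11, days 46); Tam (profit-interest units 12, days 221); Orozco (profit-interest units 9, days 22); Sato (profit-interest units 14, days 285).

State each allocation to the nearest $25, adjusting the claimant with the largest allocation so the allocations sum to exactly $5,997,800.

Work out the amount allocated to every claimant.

Totals — profit-interest units 66, days 839.
Combined weights (75% profit-interest units + 25% days): Chaudhri 0.3062; Lindqvist 0.1387; Tam 0.2022; Orozco 0.1088; Sato 0.2440.
Pro-rata amounts: Chaudhri 1,836,740.95; Lindqvist 831,935.61; Tam 1,212,850.17; Orozco 652,729.48; Sato 1,463,543.79.
After rounding ($25): Chaudhri $1,836,750; Lindqvist $831,925; Tam $1,212,850; Orozco $652,725; Sato $1,463,550. Sum = $5,997,800.
No rounding difference to absorb.

Chaudhri: $1,836,750 · Lindqvist: $831,925 · Tam: $1,212,850 · Orozco: $652,725 · Sato: $1,463,550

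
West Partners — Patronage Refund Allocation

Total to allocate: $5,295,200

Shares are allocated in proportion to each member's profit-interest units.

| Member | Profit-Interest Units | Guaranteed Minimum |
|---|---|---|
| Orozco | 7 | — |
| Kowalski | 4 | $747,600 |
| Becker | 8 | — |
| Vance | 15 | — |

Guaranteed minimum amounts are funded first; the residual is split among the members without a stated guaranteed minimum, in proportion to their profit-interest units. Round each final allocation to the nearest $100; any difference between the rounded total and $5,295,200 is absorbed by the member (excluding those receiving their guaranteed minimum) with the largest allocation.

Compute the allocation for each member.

Orozco: $1,061,100; Kowalski: $747,600; Becker: $1,212,700; Vance: $2,273,800

Guaranteed amounts: Kowalski $747,600. Remaining pool $4,547,600.
Remaining pool split over remaining profit-interest units 30: Orozco 1,061,106.67 → $1,061,100; Becker 1,212,693.33 → $1,212,700; Vance 2,273,800.00 → $2,273,800.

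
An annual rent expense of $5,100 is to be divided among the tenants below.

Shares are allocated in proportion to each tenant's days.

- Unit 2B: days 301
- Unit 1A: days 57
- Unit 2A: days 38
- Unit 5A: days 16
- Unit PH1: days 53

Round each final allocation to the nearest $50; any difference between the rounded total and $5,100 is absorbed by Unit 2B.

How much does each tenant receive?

Sum of days: 465.
Pro-rata amounts: Unit 2B 301/465 × $5,100 = 3,301.29; Unit 1A 57/465 × $5,100 = 625.16; Unit 2A 38/465 × $5,100 = 416.77; Unit 5A 16/465 × $5,100 = 175.48; Unit PH1 53/465 × $5,100 = 581.29.
After rounding ($50): Unit 2B $3,300; Unit 1A $650; Unit 2A $400; Unit 5A $200; Unit PH1 $600. Sum = $5,150.
Difference $5,100 − $5,150 = −$50 applied to Unit 2B: Unit 2B becomes $3,250.

Unit 2B: $3,250 | Unit 1A: $650 | Unit 2A: $400 | Unit 5A: $200 | Unit PH1: $600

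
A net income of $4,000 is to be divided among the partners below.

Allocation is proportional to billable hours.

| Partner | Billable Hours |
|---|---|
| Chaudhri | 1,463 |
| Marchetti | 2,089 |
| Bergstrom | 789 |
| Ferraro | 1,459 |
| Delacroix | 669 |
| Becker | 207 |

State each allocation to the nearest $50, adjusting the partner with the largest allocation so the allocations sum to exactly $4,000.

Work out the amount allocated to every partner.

Chaudhri: $900 · Marchetti: $1,300 · Bergstrom: $450 · Ferraro: $850 · Delacroix: $400 · Becker: $100

Combined billable hours = 6,676.
Pro-rata amounts: Chaudhri 1,463/6,676 × $4,000 = 876.57; Marchetti 2,089/6,676 × $4,000 = 1,251.65; Bergstrom 789/6,676 × $4,000 = 472.74; Ferraro 1,459/6,676 × $4,000 = 874.18; Delacroix 669/6,676 × $4,000 = 400.84; Becker 207/6,676 × $4,000 = 124.03.
Rounded to nearest $50: Chaudhri $900; Marchetti $1,250; Bergstrom $450; Ferraro $850; Delacroix $400; Becker $100. Sum = $3,950.
Difference $4,000 − $3,950 = +$50 applied to largest allocation (Marchetti): Marchetti becomes $1,300.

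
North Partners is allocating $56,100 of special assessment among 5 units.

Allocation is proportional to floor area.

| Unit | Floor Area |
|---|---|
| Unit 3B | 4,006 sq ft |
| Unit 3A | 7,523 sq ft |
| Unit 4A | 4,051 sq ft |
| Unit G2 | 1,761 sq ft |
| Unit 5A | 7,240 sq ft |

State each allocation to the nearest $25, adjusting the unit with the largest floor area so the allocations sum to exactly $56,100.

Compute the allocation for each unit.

Unit 3B: $9,150 | Unit 3A: $17,150 | Unit 4A: $9,250 | Unit G2: $4,025 | Unit 5A: $16,525

Combined floor area = 4,006 + 7,523 + 4,051 + 1,761 + 7,240 = 24,581.
Raw shares: Unit 3B 9,142.70; Unit 3A 17,169.37; Unit 4A 9,245.40; Unit G2 4,019.04; Unit 5A 16,523.49.
At nearest $25: Unit 3B $9,150; Unit 3A $17,175; Unit 4A $9,250; Unit G2 $4,025; Unit 5A $16,525. Sum = $56,125.
Difference $56,100 − $56,125 = −$25 applied to largest floor area (Unit 3A): Unit 3A becomes $17,150.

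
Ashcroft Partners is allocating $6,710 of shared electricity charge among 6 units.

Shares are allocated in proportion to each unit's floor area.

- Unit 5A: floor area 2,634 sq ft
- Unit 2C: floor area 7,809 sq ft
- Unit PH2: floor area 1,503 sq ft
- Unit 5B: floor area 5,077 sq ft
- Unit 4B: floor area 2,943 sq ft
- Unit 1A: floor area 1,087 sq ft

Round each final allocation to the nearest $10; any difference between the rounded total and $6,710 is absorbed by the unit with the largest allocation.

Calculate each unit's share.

Floor area total: 21,053.
Pro-rata amounts: Unit 5A 2,634/21,053 × $6,710 = 839.51; Unit 2C 7,809/21,053 × $6,710 = 2,488.88; Unit PH2 1,503/21,053 × $6,710 = 479.04; Unit 5B 5,077/21,053 × $6,710 = 1,618.14; Unit 4B 2,943/21,053 × $6,710 = 937.99; Unit 1A 1,087/21,053 × $6,710 = 346.45.
At nearest $10: Unit 5A $840; Unit 2C $2,490; Unit PH2 $480; Unit 5B $1,620; Unit 4B $940; Unit 1A $350. Sum = $6,720.
Difference $6,710 − $6,720 = −$10 applied to largest allocation (Unit 2C): Unit 2C becomes $2,480.

Unit 5A: $840 | Unit 2C: $2,480 | Unit PH2: $480 | Unit 5B: $1,620 | Unit 4B: $940 | Unit 1A: $350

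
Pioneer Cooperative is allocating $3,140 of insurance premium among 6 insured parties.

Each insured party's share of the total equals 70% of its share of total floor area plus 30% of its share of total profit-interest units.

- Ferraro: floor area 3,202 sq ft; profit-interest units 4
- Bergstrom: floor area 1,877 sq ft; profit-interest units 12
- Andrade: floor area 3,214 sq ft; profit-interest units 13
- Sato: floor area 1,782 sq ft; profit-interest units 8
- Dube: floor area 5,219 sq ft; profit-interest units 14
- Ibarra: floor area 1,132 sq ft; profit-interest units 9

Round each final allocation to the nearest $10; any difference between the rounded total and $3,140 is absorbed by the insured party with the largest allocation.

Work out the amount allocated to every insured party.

Ferraro: $490; Bergstrom: $440; Andrade: $630; Sato: $360; Dube: $930; Ibarra: $290

Floor area total 16,426; profit-interest units total 60.
Combined weights (70% floor area + 30% profit-interest units): Ferraro 0.1565; Bergstrom 0.1400; Andrade 0.2020; Sato 0.1159; Dube 0.2924; Ibarra 0.0932.
Raw shares: Ferraro 491.27; Bergstrom 439.57; Andrade 634.17; Sato 364.05; Dube 918.17; Ibarra 292.78.
At nearest $10: Ferraro $490; Bergstrom $440; Andrade $630; Sato $360; Dube $920; Ibarra $290. Sum = $3,130.
Difference $3,140 − $3,130 = +$10 applied to largest allocation (Dube): Dube becomes $930.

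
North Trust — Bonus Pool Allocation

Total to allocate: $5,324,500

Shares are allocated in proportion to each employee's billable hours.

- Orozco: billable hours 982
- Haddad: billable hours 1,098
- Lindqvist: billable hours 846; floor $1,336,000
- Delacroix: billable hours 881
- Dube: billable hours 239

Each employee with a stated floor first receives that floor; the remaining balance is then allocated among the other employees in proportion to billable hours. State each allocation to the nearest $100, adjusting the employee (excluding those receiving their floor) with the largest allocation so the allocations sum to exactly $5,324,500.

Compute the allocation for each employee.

Orozco: $1,224,000 | Haddad: $1,368,500 | Lindqvist: $1,336,000 | Delacroix: $1,098,100 | Dube: $297,900

Minimums first: Lindqvist $1,336,000. Balance $3,988,500.
Balance split over remaining billable hours 3,200: Orozco 1,223,970.94 → $1,224,000; Haddad 1,368,554.06 → $1,368,600; Delacroix 1,098,083.91 → $1,098,100; Dube 297,891.09 → $297,900.
Rounding difference −$100 applied to Haddad → $1,368,500.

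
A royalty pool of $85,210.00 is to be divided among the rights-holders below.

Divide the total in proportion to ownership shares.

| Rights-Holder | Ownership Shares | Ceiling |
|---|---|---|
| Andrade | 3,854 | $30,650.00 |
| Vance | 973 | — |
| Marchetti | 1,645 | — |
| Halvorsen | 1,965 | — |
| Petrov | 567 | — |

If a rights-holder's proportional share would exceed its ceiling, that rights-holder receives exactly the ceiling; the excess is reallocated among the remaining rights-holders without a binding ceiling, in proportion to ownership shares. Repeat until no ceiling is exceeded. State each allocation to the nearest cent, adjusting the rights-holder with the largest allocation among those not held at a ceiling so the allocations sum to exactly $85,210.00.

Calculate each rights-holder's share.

Combined ownership shares = 9,004.
Pro-rata shares before constraints: Andrade 36,472.6055; Vance 9,208.0553; Marchetti 15,567.5755; Halvorsen 18,595.9185; Petrov 5,365.8452.
Held at cap: Andrade ($30,650.00); residual $54,560.00 reallocated over remaining ownership shares 5,150.
Shares after redistribution: Vance 10,308.1320 → $10,308.13; Marchetti 17,427.4175 → $17,427.42; Halvorsen 20,817.5534 → $20,817.55; Petrov 6,006.8971 → $6,006.90.

Andrade: $30,650.00; Vance: $10,308.13; Marchetti: $17,427.42; Halvorsen: $20,817.55; Petrov: $6,006.90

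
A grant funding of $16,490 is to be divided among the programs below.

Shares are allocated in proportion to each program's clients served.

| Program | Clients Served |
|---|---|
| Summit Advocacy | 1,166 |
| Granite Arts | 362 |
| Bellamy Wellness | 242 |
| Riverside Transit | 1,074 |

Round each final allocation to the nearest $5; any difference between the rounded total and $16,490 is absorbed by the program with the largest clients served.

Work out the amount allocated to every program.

Clients served total: 1,166 + 362 + 242 + 1,074 = 2,844.
Proportional shares: Summit Advocacy 6,760.67; Granite Arts 2,098.94; Bellamy Wellness 1,403.16; Riverside Transit 6,227.24.
Rounded to nearest $5: Summit Advocacy $6,760; Granite Arts $2,100; Bellamy Wellness $1,405; Riverside Transit $6,225. Sum = $16,490.
Rounded total matches; no reconciliation needed.

Summit Advocacy: $6,760; Granite Arts: $2,100; Bellamy Wellness: $1,405; Riverside Transit: $6,225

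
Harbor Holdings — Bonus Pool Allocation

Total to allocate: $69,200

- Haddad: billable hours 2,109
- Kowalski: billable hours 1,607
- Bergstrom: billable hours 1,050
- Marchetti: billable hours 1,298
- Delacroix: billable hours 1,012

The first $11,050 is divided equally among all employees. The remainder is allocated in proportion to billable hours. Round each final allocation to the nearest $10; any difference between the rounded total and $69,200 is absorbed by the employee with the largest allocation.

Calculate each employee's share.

Haddad: $19,530; Kowalski: $15,420; Bergstrom: $10,840; Marchetti: $12,880; Delacroix: $10,530

Equal tier: $11,050 ÷ 5 = $2,210 apiece.
Remainder $58,150 by billable hours (total 7,076): Haddad 17,331.59 → $17,330; Kowalski 13,206.20 → $13,210; Bergstrom 8,628.82 → $8,630; Marchetti 10,666.86 → $10,670; Delacroix 8,316.53 → $8,320.
Rounding difference −$10 on remainder applied to Haddad.
Totals: Haddad $2,210 + $17,320 = $19,530; Kowalski $2,210 + $13,210 = $15,420; Bergstrom $2,210 + $8,630 = $10,840; Marchetti $2,210 + $10,670 = $12,880; Delacroix $2,210 + $8,320 = $10,530.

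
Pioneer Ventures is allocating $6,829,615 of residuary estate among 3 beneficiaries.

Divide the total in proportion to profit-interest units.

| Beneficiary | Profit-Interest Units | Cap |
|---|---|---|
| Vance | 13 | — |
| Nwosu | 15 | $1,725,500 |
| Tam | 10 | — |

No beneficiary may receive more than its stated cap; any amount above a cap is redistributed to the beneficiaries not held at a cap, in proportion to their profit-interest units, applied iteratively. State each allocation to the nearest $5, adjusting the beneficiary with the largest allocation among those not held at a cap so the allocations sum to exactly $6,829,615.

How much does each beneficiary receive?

Sum of profit-interest units: 38.
Pro-rata shares before constraints: Vance 2,336,447.24; Nwosu 2,695,900.66; Tam 1,797,267.11.
Cap binds for Nwosu ($1,725,500); residual $5,104,115 reallocated over remaining profit-interest units 23.
Shares after redistribution: Vance 2,884,934.57 → $2,884,935; Tam 2,219,180.43 → $2,219,180.

Vance: $2,884,935; Nwosu: $1,725,500; Tam: $2,219,180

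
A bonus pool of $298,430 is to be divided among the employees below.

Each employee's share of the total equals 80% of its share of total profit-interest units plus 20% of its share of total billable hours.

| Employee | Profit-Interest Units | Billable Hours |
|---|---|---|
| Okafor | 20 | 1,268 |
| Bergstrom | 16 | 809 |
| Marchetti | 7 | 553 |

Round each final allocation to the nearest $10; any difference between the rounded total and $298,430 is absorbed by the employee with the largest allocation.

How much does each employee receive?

Okafor: $139,820; Bergstrom: $107,190; Marchetti: $51,420

Totals — profit-interest units 43, billable hours 2,630.
Blended shares (80% profit-interest units + 20% billable hours): Okafor 0.4685; Bergstrom 0.3592; Marchetti 0.1723.
Pro-rata amounts: Okafor 139,820.09; Bergstrom 107,194.66; Marchetti 51,415.25.
Rounded to nearest $10: Okafor $139,820; Bergstrom $107,190; Marchetti $51,420. Sum = $298,430.
No rounding difference to absorb.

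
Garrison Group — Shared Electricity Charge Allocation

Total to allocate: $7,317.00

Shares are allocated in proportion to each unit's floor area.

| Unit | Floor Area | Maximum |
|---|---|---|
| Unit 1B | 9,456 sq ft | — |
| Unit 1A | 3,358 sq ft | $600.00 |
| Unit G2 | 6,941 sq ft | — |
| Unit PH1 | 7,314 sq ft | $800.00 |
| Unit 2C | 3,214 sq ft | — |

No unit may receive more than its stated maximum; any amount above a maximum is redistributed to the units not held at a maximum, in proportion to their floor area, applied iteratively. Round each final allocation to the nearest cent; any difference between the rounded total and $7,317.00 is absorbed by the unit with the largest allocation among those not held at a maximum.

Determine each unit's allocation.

Unit 1B: $2,853.05 · Unit 1A: $600.00 · Unit G2: $2,094.23 · Unit PH1: $800.00 · Unit 2C: $969.72

Total floor area = 30,283.
Proportional shares (ignoring caps): Unit 1B 2,284.7654; Unit 1A 811.3623; Unit G2 1,677.0894; Unit PH1 1,767.2139; Unit 2C 776.5690.
Cap binds for Unit 1A ($600.00), Unit PH1 ($800.00); remaining pool $5,917.00 reallocated over remaining floor area 19,611.
Remaining shares: Unit 1B 2,853.0494 → $2,853.05; Unit G2 2,094.2276 → $2,094.23; Unit 2C 969.7230 → $969.72.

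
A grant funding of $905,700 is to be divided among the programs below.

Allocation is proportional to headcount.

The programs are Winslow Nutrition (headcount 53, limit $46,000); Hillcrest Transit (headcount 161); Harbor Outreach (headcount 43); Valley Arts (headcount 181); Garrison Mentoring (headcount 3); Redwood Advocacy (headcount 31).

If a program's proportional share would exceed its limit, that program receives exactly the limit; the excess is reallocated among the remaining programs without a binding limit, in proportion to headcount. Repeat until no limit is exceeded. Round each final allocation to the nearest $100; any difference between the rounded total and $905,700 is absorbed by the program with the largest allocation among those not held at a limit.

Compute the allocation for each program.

Combined headcount = 472.
Pro-rata shares before constraints: Winslow Nutrition 101,699.36; Hillcrest Transit 308,935.81; Harbor Outreach 82,510.81; Valley Arts 347,312.92; Garrison Mentoring 5,756.57; Redwood Advocacy 59,484.53.
Held at cap: Winslow Nutrition ($46,000); remaining pool $859,700 reallocated over remaining headcount 419.
Redistributed shares: Hillcrest Transit 330,338.19 → $330,300; Harbor Outreach 88,226.97 → $88,200; Valley Arts 371,373.99 → $371,400; Garrison Mentoring 6,155.37 → $6,200; Redwood Advocacy 63,605.49 → $63,600.

Winslow Nutrition: $46,000 | Hillcrest Transit: $330,300 | Harbor Outreach: $88,200 | Valley Arts: $371,400 | Garrison Mentoring: $6,200 | Redwood Advocacy: $63,600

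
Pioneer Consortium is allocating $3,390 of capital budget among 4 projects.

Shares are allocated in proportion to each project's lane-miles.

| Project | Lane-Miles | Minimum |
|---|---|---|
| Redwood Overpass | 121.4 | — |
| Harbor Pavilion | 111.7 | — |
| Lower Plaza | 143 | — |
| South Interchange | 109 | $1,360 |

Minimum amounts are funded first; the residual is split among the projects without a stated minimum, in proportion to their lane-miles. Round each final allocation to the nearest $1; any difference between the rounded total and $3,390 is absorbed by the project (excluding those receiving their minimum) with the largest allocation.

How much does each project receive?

Minimums first: South Interchange $1,360. Balance $2,030.
Balance split over remaining lane-miles 376.1: Redwood Overpass 655.26 → $655; Harbor Pavilion 602.90 → $603; Lower Plaza 771.84 → $772.

Redwood Overpass: $655 | Harbor Pavilion: $603 | Lower Plaza: $772 | South Interchange: $1,360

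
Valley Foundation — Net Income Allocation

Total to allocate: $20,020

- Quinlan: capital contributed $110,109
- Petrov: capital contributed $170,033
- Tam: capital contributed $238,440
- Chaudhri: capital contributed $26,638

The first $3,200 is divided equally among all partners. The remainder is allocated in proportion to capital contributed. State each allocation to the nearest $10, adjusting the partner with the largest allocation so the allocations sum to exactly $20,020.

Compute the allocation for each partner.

Equal tier: $3,200 ÷ 4 = $800 apiece.
Remainder $16,820 by capital contributed (total 545,220): Quinlan 3,396.86 → $3,400; Petrov 5,245.51 → $5,250; Tam 7,355.86 → $7,360; Chaudhri 821.78 → $820.
Rounding difference −$10 on remainder applied to Tam.
Totals: Quinlan $800 + $3,400 = $4,200; Petrov $800 + $5,250 = $6,050; Tam $800 + $7,350 = $8,150; Chaudhri $800 + $820 = $1,620.

Quinlan: $4,200; Petrov: $6,050; Tam: $8,150; Chaudhri: $1,620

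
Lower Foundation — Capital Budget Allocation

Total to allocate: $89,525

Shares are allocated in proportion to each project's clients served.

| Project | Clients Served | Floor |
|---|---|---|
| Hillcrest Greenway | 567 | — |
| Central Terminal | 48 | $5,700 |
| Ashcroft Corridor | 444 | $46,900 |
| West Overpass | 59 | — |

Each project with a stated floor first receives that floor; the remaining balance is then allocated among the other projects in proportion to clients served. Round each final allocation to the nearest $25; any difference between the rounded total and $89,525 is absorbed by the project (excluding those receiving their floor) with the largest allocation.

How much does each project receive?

Hillcrest Greenway: $33,450 | Central Terminal: $5,700 | Ashcroft Corridor: $46,900 | West Overpass: $3,475

Fund the minimums — Central Terminal $5,700; Ashcroft Corridor $46,900. Remaining pool $36,925.
Remaining pool split over remaining clients served 626: Hillcrest Greenway 33,444.85 → $33,450; West Overpass 3,480.15 → $3,475.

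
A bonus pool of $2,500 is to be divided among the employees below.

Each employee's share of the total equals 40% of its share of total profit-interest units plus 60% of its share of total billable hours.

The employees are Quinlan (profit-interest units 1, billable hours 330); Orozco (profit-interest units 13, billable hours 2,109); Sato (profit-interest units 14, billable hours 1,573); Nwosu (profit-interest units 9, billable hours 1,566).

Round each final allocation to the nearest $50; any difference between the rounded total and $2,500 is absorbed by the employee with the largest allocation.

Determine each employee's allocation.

Quinlan: $100 | Orozco: $950 | Sato: $800 | Nwosu: $650

Profit-interest units total 37; billable hours total 5,578.
Composite weights (40% profit-interest units + 60% billable hours): Quinlan 0.0463; Orozco 0.3674; Sato 0.3206; Nwosu 0.2657.
Pro-rata amounts: Quinlan 115.77; Orozco 918.49; Sato 801.38; Nwosu 664.36.
After rounding ($50): Quinlan $100; Orozco $900; Sato $800; Nwosu $650. Sum = $2,450.
Difference $2,500 − $2,450 = +$50 applied to largest allocation (Orozco): Orozco becomes $950.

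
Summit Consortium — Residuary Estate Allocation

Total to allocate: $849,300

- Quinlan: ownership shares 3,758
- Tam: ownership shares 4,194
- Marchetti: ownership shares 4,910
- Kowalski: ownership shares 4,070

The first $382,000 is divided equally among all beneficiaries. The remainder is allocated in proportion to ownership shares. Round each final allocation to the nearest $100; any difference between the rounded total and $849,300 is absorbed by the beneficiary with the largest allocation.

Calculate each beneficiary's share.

First tranche $382,000 split equally: $95,500 each.
Remainder $467,300 by ownership shares (total 16,932): Quinlan 103,715.65 → $103,700; Tam 115,748.65 → $115,700; Marchetti 135,509.27 → $135,500; Kowalski 112,326.42 → $112,300.
Rounding difference +$100 on remainder applied to Marchetti.
Totals: Quinlan $95,500 + $103,700 = $199,200; Tam $95,500 + $115,700 = $211,200; Marchetti $95,500 + $135,600 = $231,100; Kowalski $95,500 + $112,300 = $207,800.

Quinlan: $199,200 | Tam: $211,200 | Marchetti: $231,100 | Kowalski: $207,800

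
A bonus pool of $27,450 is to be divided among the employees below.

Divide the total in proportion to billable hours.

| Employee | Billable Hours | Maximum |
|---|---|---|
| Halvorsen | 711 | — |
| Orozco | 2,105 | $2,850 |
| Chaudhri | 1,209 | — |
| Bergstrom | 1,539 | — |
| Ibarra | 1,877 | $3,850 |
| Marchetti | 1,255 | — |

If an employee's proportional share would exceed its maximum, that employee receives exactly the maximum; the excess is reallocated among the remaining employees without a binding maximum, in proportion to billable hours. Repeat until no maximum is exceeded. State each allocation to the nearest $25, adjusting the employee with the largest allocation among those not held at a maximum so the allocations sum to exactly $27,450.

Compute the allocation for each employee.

Billable hours total: 8,696.
Pro-rata shares before constraints: Halvorsen 2,244.36; Orozco 6,644.69; Chaudhri 3,816.36; Bergstrom 4,858.04; Ibarra 5,924.98; Marchetti 3,961.56.
Capped: Orozco ($2,850), Ibarra ($3,850); remaining pool $20,750 reallocated over remaining billable hours 4,714.
Remaining shares: Halvorsen 3,129.67 → $3,125; Chaudhri 5,321.75 → $5,325; Bergstrom 6,774.34 → $6,775; Marchetti 5,524.24 → $5,525.

Halvorsen: $3,125; Orozco: $2,850; Chaudhri: $5,325; Bergstrom: $6,775; Ibarra: $3,850; Marchetti: $5,525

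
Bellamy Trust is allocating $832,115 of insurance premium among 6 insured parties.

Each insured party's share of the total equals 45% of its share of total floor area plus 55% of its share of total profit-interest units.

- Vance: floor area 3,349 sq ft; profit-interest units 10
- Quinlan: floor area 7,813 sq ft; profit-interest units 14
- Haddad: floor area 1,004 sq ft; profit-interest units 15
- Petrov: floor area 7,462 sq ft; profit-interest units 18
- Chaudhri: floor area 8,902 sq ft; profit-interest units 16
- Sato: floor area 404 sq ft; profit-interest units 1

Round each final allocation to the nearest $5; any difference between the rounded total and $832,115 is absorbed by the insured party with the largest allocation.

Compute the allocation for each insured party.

Vance: $105,190; Quinlan: $187,700; Haddad: $105,765; Petrov: $207,895; Chaudhri: $214,150; Sato: $11,415

Totals — floor area 28,934, profit-interest units 74.
Combined weights (45% floor area + 55% profit-interest units): Vance 0.1264; Quinlan 0.2256; Haddad 0.1271; Petrov 0.2498; Chaudhri 0.2574; Sato 0.0137.
Pro-rata amounts: Vance 105,187.75; Quinlan 187,697.52; Haddad 105,762.93; Petrov 207,893.58; Chaudhri 214,160.18; Sato 11,413.04.
At nearest $5: Vance $105,190; Quinlan $187,700; Haddad $105,765; Petrov $207,895; Chaudhri $214,160; Sato $11,415. Sum = $832,125.
Difference $832,115 − $832,125 = −$10 applied to largest allocation (Chaudhri): Chaudhri becomes $214,150.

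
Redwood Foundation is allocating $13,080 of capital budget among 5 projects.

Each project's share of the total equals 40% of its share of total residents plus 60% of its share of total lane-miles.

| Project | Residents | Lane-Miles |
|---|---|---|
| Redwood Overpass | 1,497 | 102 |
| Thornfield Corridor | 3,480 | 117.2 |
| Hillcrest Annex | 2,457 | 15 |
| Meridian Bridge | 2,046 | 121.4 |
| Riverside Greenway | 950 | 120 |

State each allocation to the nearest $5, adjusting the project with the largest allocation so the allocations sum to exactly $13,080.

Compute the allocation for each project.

Residents total 10,430; lane-miles total 475.6.
Blended shares (40% residents + 60% lane-miles): Redwood Overpass 0.1861; Thornfield Corridor 0.2813; Hillcrest Annex 0.1132; Meridian Bridge 0.2316; Riverside Greenway 0.1878.
Unrounded shares: Redwood Overpass 2,434.07; Thornfield Corridor 3,679.62; Hillcrest Annex 1,480.02; Meridian Bridge 3,029.59; Riverside Greenway 2,456.70.
Rounded to nearest $5: Redwood Overpass $2,435; Thornfield Corridor $3,680; Hillcrest Annex $1,480; Meridian Bridge $3,030; Riverside Greenway $2,455. Sum = $13,080.
Rounded total matches; no reconciliation needed.

Redwood Overpass: $2,435; Thornfield Corridor: $3,680; Hillcrest Annex: $1,480; Meridian Bridge: $3,030; Riverside Greenway: $2,455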